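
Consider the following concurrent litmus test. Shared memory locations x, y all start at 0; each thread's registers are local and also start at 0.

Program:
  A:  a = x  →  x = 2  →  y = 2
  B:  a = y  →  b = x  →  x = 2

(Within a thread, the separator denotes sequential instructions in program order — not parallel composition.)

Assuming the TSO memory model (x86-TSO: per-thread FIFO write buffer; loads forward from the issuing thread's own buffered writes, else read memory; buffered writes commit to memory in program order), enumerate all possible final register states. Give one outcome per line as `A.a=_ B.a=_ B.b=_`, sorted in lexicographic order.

A.a=0 B.a=0 B.b=0
A.a=0 B.a=0 B.b=2
A.a=0 B.a=2 B.b=2
A.a=2 B.a=0 B.b=0

outcome vector order: (A.a,B.a,B.b)
|TSO outcomes| = 4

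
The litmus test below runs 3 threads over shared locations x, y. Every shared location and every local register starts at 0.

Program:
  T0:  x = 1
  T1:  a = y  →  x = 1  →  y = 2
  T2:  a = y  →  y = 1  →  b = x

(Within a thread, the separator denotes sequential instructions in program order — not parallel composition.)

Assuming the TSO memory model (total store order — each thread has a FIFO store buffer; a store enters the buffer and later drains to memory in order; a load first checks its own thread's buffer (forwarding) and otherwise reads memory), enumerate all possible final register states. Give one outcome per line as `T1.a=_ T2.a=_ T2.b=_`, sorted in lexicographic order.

T1.a=0 T2.a=0 T2.b=0
T1.a=0 T2.a=0 T2.b=1
T1.a=0 T2.a=2 T2.b=1
T1.a=1 T2.a=0 T2.b=0
T1.a=1 T2.a=0 T2.b=1

outcome vector order: (T1.a,T2.a,T2.b)
|TSO outcomes| = 5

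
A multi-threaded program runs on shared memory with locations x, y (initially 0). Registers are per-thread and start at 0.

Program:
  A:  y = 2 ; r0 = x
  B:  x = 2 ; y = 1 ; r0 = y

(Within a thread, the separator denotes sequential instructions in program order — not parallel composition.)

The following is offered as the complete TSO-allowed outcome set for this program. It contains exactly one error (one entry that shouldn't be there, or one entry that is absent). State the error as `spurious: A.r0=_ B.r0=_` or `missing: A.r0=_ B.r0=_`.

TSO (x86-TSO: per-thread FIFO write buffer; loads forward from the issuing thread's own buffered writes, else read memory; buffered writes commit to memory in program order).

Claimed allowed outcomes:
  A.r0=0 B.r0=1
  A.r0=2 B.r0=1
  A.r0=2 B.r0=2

outcome vector order: (A.r0,B.r0)
TSO (4): (0,1); (0,2); (2,1); (2,2)
TSO∖claimed = {(0,2)}

missing: A.r0=0 B.r0=2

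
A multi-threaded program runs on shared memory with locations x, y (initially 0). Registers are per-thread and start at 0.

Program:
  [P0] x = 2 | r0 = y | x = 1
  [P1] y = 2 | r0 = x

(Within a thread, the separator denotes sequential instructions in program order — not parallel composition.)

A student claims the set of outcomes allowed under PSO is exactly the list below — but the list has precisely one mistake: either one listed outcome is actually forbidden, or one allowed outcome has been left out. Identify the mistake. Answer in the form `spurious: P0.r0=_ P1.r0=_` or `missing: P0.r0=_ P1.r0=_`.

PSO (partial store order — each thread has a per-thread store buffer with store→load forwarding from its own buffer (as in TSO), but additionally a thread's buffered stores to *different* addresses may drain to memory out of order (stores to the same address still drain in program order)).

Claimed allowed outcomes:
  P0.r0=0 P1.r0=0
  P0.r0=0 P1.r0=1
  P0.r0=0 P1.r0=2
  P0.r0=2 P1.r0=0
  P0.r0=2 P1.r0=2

missing: P0.r0=2 P1.r0=1

outcome vector order: (P0.r0,P1.r0)
[PSO] allowed = {<0 0>; <0 1>; <0 2>; <2 0>; <2 1>; <2 2>}
PSO∖claimed = {<2 1>}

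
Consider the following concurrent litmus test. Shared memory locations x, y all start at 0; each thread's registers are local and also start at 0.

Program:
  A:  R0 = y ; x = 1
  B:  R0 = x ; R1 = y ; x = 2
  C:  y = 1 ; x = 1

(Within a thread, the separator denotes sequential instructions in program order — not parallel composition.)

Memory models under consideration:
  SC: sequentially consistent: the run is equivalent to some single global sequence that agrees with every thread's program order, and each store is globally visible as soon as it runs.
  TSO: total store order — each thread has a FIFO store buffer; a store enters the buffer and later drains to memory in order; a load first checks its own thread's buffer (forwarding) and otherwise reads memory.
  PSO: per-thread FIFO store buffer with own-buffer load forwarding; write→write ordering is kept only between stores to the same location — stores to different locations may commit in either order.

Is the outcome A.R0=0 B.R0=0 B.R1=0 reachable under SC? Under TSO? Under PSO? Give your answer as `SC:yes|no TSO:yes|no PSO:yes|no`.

outcome vector order: (A.R0,B.R0,B.R1)
SC (7): <0 0 0>; <0 0 1>; <0 1 0>; <0 1 1>; <1 0 0>; <1 0 1>; <1 1 1>
TSO (7): <0 0 0>; <0 0 1>; <0 1 0>; <0 1 1>; <1 0 0>; <1 0 1>; <1 1 1>
PSO (8): <0 0 0>; <0 0 1>; <0 1 0>; <0 1 1>; <1 0 0>; <1 0 1>; <1 1 0>; <1 1 1>
target <0 0 0> ∈ {SC,TSO,PSO}

SC:yes TSO:yes PSO:yes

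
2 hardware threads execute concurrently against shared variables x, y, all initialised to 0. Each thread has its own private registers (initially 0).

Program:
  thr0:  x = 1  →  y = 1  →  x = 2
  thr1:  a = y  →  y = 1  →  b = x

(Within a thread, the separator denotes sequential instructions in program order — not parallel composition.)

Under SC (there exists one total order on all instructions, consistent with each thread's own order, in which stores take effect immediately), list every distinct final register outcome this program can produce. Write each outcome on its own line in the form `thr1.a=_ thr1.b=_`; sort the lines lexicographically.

outcome vector order: (thr1.a,thr1.b)
|SC outcomes| = 5

thr1.a=0 thr1.b=0
thr1.a=0 thr1.b=1
thr1.a=0 thr1.b=2
thr1.a=1 thr1.b=1
thr1.a=1 thr1.b=2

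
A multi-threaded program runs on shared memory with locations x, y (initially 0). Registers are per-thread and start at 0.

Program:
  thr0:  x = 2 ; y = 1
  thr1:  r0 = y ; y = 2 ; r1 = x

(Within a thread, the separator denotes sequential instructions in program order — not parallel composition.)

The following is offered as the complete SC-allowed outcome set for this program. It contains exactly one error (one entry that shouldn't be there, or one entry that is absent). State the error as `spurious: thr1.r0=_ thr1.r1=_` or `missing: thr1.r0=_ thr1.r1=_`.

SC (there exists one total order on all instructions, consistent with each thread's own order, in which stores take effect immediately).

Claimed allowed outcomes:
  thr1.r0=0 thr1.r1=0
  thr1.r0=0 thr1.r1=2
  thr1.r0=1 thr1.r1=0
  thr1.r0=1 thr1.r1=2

outcome vector order: (thr1.r0,thr1.r1)
SC: 3 outcomes — {(0,0), (0,2), (1,2)}
claimed∖SC = {(1,0)}

spurious: thr1.r0=1 thr1.r1=0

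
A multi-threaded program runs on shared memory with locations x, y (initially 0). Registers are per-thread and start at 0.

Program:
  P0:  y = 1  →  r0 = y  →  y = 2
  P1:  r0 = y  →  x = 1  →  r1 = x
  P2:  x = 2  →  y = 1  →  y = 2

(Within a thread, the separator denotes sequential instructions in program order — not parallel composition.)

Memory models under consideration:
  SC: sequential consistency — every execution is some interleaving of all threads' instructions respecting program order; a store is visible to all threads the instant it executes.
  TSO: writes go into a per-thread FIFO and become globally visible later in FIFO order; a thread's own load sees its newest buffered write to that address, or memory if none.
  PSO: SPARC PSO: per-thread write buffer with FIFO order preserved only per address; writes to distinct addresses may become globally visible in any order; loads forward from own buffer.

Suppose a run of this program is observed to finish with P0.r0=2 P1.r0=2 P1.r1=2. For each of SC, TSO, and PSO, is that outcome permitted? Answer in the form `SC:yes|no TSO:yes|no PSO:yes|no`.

outcome vector order: (P0.r0,P1.r0,P1.r1)
[SC] allowed = {<1 0 1> <1 0 2> <1 1 1> <1 1 2> <1 2 1> <1 2 2> <2 0 1> <2 0 2> <2 1 1> <2 1 2> <2 2 1>}
[TSO] allowed = {<1 0 1> <1 0 2> <1 1 1> <1 1 2> <1 2 1> <1 2 2> <2 0 1> <2 0 2> <2 1 1> <2 1 2> <2 2 1>}
[PSO] allowed = {<1 0 1> <1 0 2> <1 1 1> <1 1 2> <1 2 1> <1 2 2> <2 0 1> <2 0 2> <2 1 1> <2 1 2> <2 2 1> <2 2 2>}
target <2 2 2> ∈ {PSO}

SC:no TSO:no PSO:yes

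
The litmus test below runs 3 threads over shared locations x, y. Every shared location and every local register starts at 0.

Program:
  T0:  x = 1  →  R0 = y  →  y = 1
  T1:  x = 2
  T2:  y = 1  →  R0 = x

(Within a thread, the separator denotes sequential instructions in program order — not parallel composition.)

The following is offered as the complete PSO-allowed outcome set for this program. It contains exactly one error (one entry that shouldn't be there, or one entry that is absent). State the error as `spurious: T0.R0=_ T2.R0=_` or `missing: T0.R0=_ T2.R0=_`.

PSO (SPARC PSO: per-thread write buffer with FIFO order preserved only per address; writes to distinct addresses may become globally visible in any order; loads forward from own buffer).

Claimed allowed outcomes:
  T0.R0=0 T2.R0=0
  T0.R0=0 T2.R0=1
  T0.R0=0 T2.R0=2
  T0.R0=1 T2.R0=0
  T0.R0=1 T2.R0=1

missing: T0.R0=1 T2.R0=2

outcome vector order: (T0.R0,T2.R0)
PSO (6): (0,0) (0,1) (0,2) (1,0) (1,1) (1,2)
PSO∖claimed = {(1,2)}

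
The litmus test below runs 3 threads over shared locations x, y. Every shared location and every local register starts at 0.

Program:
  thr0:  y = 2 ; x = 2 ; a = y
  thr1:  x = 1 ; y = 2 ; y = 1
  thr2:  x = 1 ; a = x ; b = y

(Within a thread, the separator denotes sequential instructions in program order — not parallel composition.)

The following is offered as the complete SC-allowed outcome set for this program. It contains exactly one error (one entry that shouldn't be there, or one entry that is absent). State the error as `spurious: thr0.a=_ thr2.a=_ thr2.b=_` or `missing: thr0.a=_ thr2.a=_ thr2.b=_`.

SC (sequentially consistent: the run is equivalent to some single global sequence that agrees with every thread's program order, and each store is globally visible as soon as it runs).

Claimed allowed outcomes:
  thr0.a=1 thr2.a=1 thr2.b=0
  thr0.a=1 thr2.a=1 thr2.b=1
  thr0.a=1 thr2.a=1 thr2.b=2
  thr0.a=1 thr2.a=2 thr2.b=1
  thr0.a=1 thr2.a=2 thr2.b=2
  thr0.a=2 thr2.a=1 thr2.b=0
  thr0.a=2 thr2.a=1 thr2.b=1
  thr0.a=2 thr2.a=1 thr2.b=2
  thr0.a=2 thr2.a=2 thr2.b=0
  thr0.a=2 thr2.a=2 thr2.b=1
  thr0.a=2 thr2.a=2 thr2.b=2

outcome vector order: (thr0.a,thr2.a,thr2.b)
under SC → <1 1 0>, <1 1 1>, <1 1 2>, <1 2 1>, <1 2 2>, <2 1 0>, <2 1 1>, <2 1 2>, <2 2 1>, <2 2 2>
claimed∖SC = {<2 2 0>}

spurious: thr0.a=2 thr2.a=2 thr2.b=0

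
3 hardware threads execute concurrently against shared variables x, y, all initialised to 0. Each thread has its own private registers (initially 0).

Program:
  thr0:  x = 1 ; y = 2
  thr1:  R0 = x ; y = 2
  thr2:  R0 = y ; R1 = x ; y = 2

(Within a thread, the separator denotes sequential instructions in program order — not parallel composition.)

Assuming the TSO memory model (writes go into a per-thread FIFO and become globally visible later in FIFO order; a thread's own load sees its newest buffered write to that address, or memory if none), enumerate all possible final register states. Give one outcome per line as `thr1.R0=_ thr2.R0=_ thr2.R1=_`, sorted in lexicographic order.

outcome vector order: (thr1.R0,thr2.R0,thr2.R1)
|TSO outcomes| = 7

thr1.R0=0 thr2.R0=0 thr2.R1=0
thr1.R0=0 thr2.R0=0 thr2.R1=1
thr1.R0=0 thr2.R0=2 thr2.R1=0
thr1.R0=0 thr2.R0=2 thr2.R1=1
thr1.R0=1 thr2.R0=0 thr2.R1=0
thr1.R0=1 thr2.R0=0 thr2.R1=1
thr1.R0=1 thr2.R0=2 thr2.R1=1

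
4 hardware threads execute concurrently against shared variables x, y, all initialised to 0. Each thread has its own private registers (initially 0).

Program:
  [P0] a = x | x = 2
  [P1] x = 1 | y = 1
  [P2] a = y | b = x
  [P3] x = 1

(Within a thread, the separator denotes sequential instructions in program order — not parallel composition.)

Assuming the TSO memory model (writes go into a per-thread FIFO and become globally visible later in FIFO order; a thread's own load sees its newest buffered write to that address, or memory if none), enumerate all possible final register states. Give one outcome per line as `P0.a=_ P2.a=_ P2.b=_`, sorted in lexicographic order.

P0.a=0 P2.a=0 P2.b=0
P0.a=0 P2.a=0 P2.b=1
P0.a=0 P2.a=0 P2.b=2
P0.a=0 P2.a=1 P2.b=1
P0.a=0 P2.a=1 P2.b=2
P0.a=1 P2.a=0 P2.b=0
P0.a=1 P2.a=0 P2.b=1
P0.a=1 P2.a=0 P2.b=2
P0.a=1 P2.a=1 P2.b=1
P0.a=1 P2.a=1 P2.b=2

outcome vector order: (P0.a,P2.a,P2.b)
|TSO outcomes| = 10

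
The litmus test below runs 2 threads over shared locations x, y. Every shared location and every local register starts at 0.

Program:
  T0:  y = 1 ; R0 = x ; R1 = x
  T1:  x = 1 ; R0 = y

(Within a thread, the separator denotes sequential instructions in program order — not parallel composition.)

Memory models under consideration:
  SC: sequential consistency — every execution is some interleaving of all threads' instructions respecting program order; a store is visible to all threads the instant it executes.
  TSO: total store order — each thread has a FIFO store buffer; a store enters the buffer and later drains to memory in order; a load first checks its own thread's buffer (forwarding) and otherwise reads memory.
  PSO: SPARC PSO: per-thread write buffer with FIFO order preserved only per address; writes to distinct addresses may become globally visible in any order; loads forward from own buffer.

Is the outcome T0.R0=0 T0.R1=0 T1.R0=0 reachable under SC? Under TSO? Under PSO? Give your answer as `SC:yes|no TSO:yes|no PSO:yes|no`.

outcome vector order: (T0.R0,T0.R1,T1.R0)
[SC] allowed = {<0 0 1> <0 1 1> <1 1 0> <1 1 1>}
[TSO] allowed = {<0 0 0> <0 0 1> <0 1 0> <0 1 1> <1 1 0> <1 1 1>}
[PSO] allowed = {<0 0 0> <0 0 1> <0 1 0> <0 1 1> <1 1 0> <1 1 1>}
target <0 0 0> ∈ {TSO,PSO}

SC:no TSO:yes PSO:yes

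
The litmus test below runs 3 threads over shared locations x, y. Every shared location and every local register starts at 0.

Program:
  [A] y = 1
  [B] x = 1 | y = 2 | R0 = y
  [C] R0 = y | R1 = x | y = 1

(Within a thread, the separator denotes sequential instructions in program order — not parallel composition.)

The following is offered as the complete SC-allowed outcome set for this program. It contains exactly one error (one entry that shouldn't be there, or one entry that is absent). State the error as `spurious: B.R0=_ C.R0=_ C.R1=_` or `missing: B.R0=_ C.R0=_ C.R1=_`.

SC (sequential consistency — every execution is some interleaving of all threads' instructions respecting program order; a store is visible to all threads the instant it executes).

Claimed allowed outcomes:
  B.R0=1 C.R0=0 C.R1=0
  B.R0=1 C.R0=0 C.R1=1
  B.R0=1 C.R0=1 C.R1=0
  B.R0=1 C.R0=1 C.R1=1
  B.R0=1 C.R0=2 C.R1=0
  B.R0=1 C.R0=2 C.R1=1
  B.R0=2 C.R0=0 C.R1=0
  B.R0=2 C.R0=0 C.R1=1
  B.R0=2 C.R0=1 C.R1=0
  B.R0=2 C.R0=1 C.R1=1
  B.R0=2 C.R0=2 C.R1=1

spurious: B.R0=1 C.R0=2 C.R1=0

outcome vector order: (B.R0,C.R0,C.R1)
SC (10): 1/0/0, 1/0/1, 1/1/0, 1/1/1, 1/2/1, 2/0/0, 2/0/1, 2/1/0, 2/1/1, 2/2/1
claimed∖SC = {1/2/0}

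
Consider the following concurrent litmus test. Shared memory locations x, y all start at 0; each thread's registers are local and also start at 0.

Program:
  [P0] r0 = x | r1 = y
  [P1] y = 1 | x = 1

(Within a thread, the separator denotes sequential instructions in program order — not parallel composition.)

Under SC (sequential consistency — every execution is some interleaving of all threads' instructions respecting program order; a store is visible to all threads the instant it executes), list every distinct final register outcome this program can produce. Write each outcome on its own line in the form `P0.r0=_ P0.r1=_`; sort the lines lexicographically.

P0.r0=0 P0.r1=0
P0.r0=0 P0.r1=1
P0.r0=1 P0.r1=1

outcome vector order: (P0.r0,P0.r1)
|SC outcomes| = 3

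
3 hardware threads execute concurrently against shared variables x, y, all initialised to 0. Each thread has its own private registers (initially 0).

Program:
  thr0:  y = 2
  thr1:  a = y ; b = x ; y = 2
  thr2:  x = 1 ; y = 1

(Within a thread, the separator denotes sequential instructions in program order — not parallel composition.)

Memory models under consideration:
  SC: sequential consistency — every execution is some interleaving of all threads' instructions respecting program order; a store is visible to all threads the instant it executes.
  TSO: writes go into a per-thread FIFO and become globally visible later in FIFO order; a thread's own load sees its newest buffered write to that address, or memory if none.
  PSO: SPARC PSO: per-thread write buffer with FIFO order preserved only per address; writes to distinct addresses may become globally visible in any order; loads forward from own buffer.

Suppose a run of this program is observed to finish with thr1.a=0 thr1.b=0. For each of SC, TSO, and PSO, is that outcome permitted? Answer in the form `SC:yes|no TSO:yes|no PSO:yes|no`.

outcome vector order: (thr1.a,thr1.b)
SC (5): (0,0) (0,1) (1,1) (2,0) (2,1)
TSO (5): (0,0) (0,1) (1,1) (2,0) (2,1)
PSO (6): (0,0) (0,1) (1,0) (1,1) (2,0) (2,1)
target (0,0) ∈ {SC,TSO,PSO}

SC:yes TSO:yes PSO:yes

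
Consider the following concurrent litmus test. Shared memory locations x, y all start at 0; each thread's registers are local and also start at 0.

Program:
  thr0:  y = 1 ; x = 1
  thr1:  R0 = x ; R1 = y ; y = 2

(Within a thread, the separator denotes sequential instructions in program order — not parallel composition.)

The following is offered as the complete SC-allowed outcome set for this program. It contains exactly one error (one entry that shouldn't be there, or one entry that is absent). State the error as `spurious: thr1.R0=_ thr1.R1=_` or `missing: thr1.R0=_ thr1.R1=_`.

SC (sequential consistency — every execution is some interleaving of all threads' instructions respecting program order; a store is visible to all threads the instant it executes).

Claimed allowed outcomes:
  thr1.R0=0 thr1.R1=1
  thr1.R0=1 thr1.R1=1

missing: thr1.R0=0 thr1.R1=0

outcome vector order: (thr1.R0,thr1.R1)
SC (3): (0,0) (0,1) (1,1)
SC∖claimed = {(0,0)}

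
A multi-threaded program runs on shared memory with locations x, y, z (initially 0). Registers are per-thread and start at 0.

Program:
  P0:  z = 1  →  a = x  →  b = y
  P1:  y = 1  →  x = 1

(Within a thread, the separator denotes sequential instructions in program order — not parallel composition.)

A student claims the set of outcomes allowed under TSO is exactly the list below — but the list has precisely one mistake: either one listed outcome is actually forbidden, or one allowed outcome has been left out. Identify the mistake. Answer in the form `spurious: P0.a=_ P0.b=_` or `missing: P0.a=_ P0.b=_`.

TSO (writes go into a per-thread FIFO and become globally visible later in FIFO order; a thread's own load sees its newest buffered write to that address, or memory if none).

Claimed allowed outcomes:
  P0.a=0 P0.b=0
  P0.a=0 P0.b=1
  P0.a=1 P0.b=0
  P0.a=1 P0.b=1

outcome vector order: (P0.a,P0.b)
TSO: 3 outcomes — {00 01 11}
claimed∖TSO = {10}

spurious: P0.a=1 P0.b=0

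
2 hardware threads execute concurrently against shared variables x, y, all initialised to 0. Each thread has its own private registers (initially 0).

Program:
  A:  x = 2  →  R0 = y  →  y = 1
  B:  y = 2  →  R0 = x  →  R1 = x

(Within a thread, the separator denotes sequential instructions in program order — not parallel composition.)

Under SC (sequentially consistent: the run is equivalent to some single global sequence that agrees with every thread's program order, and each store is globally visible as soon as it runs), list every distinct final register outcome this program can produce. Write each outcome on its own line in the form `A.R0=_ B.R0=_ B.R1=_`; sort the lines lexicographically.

A.R0=0 B.R0=2 B.R1=2
A.R0=2 B.R0=0 B.R1=0
A.R0=2 B.R0=0 B.R1=2
A.R0=2 B.R0=2 B.R1=2

outcome vector order: (A.R0,B.R0,B.R1)
|SC outcomes| = 4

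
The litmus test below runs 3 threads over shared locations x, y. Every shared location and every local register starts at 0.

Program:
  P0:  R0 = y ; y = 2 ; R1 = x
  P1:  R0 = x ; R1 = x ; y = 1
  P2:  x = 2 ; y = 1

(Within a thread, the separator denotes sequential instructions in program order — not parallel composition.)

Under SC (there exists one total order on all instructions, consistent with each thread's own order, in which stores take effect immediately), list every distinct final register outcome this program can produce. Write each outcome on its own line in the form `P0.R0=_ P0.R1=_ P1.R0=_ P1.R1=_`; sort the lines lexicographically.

P0.R0=0 P0.R1=0 P1.R0=0 P1.R1=0
P0.R0=0 P0.R1=0 P1.R0=0 P1.R1=2
P0.R0=0 P0.R1=0 P1.R0=2 P1.R1=2
P0.R0=0 P0.R1=2 P1.R0=0 P1.R1=0
P0.R0=0 P0.R1=2 P1.R0=0 P1.R1=2
P0.R0=0 P0.R1=2 P1.R0=2 P1.R1=2
P0.R0=1 P0.R1=0 P1.R0=0 P1.R1=0
P0.R0=1 P0.R1=2 P1.R0=0 P1.R1=0
P0.R0=1 P0.R1=2 P1.R0=0 P1.R1=2
P0.R0=1 P0.R1=2 P1.R0=2 P1.R1=2

outcome vector order: (P0.R0,P0.R1,P1.R0,P1.R1)
|SC outcomes| = 10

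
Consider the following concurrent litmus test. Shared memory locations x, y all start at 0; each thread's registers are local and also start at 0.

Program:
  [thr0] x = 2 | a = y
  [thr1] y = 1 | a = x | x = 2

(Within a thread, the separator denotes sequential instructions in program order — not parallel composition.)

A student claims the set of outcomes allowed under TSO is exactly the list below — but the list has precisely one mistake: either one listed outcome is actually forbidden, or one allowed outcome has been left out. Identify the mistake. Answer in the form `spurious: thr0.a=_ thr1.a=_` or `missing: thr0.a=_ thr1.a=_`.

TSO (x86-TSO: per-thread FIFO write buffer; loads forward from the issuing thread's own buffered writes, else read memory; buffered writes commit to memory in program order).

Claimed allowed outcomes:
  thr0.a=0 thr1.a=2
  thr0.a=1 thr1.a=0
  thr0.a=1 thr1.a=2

outcome vector order: (thr0.a,thr1.a)
TSO (4): 0/0, 0/2, 1/0, 1/2
TSO∖claimed = {0/0}

missing: thr0.a=0 thr1.a=0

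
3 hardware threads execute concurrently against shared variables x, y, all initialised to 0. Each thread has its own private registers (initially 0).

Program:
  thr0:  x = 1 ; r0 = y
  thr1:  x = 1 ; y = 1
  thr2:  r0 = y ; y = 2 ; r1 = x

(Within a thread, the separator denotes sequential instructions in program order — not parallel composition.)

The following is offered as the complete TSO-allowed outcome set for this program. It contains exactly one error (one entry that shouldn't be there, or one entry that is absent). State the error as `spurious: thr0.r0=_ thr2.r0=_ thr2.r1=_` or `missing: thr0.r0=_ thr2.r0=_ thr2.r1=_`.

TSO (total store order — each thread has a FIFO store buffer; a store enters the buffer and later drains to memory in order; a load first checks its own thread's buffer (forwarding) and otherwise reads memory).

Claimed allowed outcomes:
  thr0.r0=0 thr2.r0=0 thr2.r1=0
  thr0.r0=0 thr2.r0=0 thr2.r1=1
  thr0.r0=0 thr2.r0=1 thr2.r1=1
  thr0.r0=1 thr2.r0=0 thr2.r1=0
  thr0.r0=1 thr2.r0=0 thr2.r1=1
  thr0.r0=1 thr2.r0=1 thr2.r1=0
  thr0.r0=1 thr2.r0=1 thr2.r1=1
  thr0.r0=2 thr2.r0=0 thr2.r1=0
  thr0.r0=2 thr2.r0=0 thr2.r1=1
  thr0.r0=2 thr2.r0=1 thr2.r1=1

outcome vector order: (thr0.r0,thr2.r0,thr2.r1)
[TSO] allowed = {000; 001; 011; 100; 101; 111; 200; 201; 211}
claimed∖TSO = {110}

spurious: thr0.r0=1 thr2.r0=1 thr2.r1=0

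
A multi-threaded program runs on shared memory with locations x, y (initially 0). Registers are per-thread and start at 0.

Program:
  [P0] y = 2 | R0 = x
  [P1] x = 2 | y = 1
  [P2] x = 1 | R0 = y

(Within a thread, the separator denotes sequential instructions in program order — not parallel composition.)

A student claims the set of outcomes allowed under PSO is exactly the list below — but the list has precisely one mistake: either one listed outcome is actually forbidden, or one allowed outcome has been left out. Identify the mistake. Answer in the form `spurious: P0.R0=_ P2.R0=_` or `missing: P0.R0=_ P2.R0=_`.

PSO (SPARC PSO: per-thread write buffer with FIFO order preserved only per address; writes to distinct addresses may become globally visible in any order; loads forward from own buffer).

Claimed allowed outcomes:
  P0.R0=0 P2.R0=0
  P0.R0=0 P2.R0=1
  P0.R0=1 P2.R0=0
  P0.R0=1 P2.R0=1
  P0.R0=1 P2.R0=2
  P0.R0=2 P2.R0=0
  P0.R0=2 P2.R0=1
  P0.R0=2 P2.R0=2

missing: P0.R0=0 P2.R0=2

outcome vector order: (P0.R0,P2.R0)
PSO (9): 0/0; 0/1; 0/2; 1/0; 1/1; 1/2; 2/0; 2/1; 2/2
PSO∖claimed = {0/2}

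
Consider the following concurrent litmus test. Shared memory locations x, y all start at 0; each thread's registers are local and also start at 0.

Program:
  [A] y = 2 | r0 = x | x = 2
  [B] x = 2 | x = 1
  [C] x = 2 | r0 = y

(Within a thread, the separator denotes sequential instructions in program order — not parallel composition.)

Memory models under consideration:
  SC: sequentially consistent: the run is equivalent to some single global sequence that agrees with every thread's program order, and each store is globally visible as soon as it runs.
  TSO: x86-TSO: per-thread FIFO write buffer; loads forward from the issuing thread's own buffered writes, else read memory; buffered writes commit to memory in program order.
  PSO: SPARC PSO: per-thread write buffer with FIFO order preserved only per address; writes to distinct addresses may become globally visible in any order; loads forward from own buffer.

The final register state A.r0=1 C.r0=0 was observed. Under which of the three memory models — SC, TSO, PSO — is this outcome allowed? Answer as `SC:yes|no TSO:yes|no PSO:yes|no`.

outcome vector order: (A.r0,C.r0)
under SC → (0,2), (1,0), (1,2), (2,0), (2,2)
under TSO → (0,0), (0,2), (1,0), (1,2), (2,0), (2,2)
under PSO → (0,0), (0,2), (1,0), (1,2), (2,0), (2,2)
target (1,0) ∈ {SC,TSO,PSO}

SC:yes TSO:yes PSO:yes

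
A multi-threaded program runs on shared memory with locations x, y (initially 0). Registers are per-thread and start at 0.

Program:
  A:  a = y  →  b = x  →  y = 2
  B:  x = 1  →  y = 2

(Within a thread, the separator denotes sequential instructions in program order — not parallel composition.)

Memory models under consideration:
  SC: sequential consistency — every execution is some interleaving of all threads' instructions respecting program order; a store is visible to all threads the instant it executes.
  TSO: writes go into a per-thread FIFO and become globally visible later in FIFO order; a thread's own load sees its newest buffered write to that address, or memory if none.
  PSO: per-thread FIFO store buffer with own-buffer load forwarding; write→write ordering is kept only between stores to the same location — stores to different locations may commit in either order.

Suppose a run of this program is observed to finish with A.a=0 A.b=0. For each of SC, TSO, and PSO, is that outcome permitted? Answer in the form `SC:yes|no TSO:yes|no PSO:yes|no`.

outcome vector order: (A.a,A.b)
[SC] allowed = {(0,0), (0,1), (2,1)}
[TSO] allowed = {(0,0), (0,1), (2,1)}
[PSO] allowed = {(0,0), (0,1), (2,0), (2,1)}
target (0,0) ∈ {SC,TSO,PSO}

SC:yes TSO:yes PSO:yes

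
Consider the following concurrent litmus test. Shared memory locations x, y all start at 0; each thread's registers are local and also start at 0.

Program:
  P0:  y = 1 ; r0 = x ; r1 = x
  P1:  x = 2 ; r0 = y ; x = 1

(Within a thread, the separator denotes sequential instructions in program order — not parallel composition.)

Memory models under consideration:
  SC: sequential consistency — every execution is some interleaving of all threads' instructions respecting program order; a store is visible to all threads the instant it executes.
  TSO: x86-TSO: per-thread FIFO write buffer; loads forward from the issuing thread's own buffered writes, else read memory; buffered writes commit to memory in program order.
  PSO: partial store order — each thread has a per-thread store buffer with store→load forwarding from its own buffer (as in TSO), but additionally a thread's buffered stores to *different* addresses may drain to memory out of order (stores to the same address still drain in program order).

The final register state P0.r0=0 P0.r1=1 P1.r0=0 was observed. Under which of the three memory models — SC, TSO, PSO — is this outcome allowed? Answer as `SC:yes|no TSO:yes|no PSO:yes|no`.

SC:no TSO:yes PSO:yes

outcome vector order: (P0.r0,P0.r1,P1.r0)
SC: 9 outcomes — {0/0/1, 0/1/1, 0/2/1, 1/1/0, 1/1/1, 2/1/0, 2/1/1, 2/2/0, 2/2/1}
TSO: 12 outcomes — {0/0/0, 0/0/1, 0/1/0, 0/1/1, 0/2/0, 0/2/1, 1/1/0, 1/1/1, 2/1/0, 2/1/1, 2/2/0, 2/2/1}
PSO: 12 outcomes — {0/0/0, 0/0/1, 0/1/0, 0/1/1, 0/2/0, 0/2/1, 1/1/0, 1/1/1, 2/1/0, 2/1/1, 2/2/0, 2/2/1}
target 0/1/0 ∈ {TSO,PSO}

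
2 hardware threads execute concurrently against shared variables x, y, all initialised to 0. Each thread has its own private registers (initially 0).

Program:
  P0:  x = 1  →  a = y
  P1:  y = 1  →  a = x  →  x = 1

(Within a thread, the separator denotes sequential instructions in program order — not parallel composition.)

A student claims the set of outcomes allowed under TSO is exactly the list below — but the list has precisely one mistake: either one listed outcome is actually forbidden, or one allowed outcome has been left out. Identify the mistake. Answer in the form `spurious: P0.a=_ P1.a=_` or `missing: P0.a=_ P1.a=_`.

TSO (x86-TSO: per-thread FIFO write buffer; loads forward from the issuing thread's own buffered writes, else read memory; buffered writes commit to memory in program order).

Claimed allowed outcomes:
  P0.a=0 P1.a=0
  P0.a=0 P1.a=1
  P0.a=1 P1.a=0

missing: P0.a=1 P1.a=1

outcome vector order: (P0.a,P1.a)
TSO (4): 00, 01, 10, 11
TSO∖claimed = {11}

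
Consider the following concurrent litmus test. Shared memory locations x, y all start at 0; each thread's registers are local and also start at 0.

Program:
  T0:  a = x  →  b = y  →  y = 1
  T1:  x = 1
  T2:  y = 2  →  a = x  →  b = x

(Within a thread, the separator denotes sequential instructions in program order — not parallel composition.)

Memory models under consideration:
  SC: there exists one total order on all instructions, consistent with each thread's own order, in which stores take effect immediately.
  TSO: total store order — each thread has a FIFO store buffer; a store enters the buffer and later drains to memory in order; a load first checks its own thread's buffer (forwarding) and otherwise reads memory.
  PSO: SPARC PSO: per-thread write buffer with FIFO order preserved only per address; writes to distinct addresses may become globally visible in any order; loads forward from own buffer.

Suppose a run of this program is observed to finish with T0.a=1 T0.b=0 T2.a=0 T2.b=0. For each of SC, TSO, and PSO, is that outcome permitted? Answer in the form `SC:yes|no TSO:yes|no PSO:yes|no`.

SC:no TSO:yes PSO:yes

outcome vector order: (T0.a,T0.b,T2.a,T2.b)
SC (10): (0,0,0,0) (0,0,0,1) (0,0,1,1) (0,2,0,0) (0,2,0,1) (0,2,1,1) (1,0,1,1) (1,2,0,0) (1,2,0,1) (1,2,1,1)
TSO (12): (0,0,0,0) (0,0,0,1) (0,0,1,1) (0,2,0,0) (0,2,0,1) (0,2,1,1) (1,0,0,0) (1,0,0,1) (1,0,1,1) (1,2,0,0) (1,2,0,1) (1,2,1,1)
PSO (12): (0,0,0,0) (0,0,0,1) (0,0,1,1) (0,2,0,0) (0,2,0,1) (0,2,1,1) (1,0,0,0) (1,0,0,1) (1,0,1,1) (1,2,0,0) (1,2,0,1) (1,2,1,1)
target (1,0,0,0) ∈ {TSO,PSO}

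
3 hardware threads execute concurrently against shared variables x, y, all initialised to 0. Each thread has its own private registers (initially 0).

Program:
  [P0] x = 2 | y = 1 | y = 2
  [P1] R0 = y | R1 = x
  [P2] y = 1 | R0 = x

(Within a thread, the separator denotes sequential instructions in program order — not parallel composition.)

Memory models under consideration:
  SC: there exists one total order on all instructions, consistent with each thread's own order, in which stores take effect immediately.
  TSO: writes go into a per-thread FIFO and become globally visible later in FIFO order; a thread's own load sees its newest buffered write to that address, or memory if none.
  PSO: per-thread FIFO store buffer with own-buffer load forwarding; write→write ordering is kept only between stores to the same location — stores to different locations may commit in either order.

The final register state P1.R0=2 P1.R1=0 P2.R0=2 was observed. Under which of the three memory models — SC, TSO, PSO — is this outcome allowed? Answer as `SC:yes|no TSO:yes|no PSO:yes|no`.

outcome vector order: (P1.R0,P1.R1,P2.R0)
[SC] allowed = {<0 0 0>, <0 0 2>, <0 2 0>, <0 2 2>, <1 0 0>, <1 0 2>, <1 2 0>, <1 2 2>, <2 2 0>, <2 2 2>}
[TSO] allowed = {<0 0 0>, <0 0 2>, <0 2 0>, <0 2 2>, <1 0 0>, <1 0 2>, <1 2 0>, <1 2 2>, <2 2 0>, <2 2 2>}
[PSO] allowed = {<0 0 0>, <0 0 2>, <0 2 0>, <0 2 2>, <1 0 0>, <1 0 2>, <1 2 0>, <1 2 2>, <2 0 0>, <2 0 2>, <2 2 0>, <2 2 2>}
target <2 0 2> ∈ {PSO}

SC:no TSO:no PSO:yes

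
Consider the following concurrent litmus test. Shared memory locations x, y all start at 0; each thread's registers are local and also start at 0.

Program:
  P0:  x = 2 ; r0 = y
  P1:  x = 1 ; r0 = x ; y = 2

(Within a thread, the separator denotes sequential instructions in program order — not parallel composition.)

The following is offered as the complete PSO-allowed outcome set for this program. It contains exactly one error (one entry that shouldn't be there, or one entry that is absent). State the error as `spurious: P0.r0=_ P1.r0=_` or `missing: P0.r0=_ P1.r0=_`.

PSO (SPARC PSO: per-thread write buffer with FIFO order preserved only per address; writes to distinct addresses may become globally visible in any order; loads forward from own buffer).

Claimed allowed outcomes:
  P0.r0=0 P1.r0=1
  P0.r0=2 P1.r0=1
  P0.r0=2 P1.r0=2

outcome vector order: (P0.r0,P1.r0)
PSO (4): 0/1, 0/2, 2/1, 2/2
PSO∖claimed = {0/2}

missing: P0.r0=0 P1.r0=2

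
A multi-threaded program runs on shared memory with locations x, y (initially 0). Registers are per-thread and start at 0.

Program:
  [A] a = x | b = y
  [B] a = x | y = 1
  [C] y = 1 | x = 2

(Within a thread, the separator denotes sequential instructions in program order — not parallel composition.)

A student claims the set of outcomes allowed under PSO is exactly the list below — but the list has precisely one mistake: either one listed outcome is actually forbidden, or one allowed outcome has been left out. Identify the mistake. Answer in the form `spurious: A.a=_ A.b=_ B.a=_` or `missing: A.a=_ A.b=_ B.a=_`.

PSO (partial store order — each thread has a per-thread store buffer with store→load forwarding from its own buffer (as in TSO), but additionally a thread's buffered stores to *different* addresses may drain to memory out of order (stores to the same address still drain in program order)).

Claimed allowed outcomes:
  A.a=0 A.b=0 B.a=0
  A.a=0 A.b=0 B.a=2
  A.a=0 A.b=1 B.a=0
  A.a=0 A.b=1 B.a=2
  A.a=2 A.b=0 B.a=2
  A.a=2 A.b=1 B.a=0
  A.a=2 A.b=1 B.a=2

outcome vector order: (A.a,A.b,B.a)
[PSO] allowed = {<0 0 0>, <0 0 2>, <0 1 0>, <0 1 2>, <2 0 0>, <2 0 2>, <2 1 0>, <2 1 2>}
PSO∖claimed = {<2 0 0>}

missing: A.a=2 A.b=0 B.a=0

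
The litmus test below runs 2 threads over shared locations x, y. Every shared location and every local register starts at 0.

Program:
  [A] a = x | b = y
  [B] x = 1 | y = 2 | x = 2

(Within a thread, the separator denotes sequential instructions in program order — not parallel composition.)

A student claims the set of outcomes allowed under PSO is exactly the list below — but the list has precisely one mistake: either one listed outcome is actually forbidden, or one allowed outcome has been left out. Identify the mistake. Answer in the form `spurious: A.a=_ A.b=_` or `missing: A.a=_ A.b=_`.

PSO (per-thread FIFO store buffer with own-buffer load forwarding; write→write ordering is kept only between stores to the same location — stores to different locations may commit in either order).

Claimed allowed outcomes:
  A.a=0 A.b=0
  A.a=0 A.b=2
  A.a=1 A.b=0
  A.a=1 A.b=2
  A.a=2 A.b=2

missing: A.a=2 A.b=0

outcome vector order: (A.a,A.b)
PSO (6): 0/0; 0/2; 1/0; 1/2; 2/0; 2/2
PSO∖claimed = {2/0}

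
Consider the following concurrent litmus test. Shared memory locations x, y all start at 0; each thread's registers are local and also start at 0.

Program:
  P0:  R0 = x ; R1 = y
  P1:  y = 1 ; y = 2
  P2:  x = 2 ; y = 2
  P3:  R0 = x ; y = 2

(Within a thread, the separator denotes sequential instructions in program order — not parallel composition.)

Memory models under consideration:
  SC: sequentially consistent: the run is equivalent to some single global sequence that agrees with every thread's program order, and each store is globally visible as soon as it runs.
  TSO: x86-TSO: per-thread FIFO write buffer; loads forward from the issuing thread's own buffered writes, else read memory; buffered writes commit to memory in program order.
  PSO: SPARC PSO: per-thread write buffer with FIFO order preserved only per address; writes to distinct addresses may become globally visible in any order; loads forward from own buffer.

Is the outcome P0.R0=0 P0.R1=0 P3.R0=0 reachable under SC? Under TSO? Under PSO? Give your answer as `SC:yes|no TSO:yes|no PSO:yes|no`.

SC:yes TSO:yes PSO:yes

outcome vector order: (P0.R0,P0.R1,P3.R0)
[SC] allowed = {000, 002, 010, 012, 020, 022, 200, 202, 210, 212, 220, 222}
[TSO] allowed = {000, 002, 010, 012, 020, 022, 200, 202, 210, 212, 220, 222}
[PSO] allowed = {000, 002, 010, 012, 020, 022, 200, 202, 210, 212, 220, 222}
target 000 ∈ {SC,TSO,PSO}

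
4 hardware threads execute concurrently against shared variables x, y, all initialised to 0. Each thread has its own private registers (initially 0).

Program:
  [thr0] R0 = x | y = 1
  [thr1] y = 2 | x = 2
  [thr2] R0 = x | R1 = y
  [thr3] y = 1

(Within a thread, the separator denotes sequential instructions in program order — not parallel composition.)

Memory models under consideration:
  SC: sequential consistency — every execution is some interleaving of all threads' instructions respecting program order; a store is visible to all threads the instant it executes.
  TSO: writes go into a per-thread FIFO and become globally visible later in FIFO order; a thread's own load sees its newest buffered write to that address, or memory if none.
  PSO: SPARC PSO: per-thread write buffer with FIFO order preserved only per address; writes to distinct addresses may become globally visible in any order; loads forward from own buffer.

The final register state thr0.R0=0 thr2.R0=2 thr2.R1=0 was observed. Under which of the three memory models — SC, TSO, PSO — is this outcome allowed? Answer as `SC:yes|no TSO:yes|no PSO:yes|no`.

outcome vector order: (thr0.R0,thr2.R0,thr2.R1)
SC: 10 outcomes — {<0 0 0> <0 0 1> <0 0 2> <0 2 1> <0 2 2> <2 0 0> <2 0 1> <2 0 2> <2 2 1> <2 2 2>}
TSO: 10 outcomes — {<0 0 0> <0 0 1> <0 0 2> <0 2 1> <0 2 2> <2 0 0> <2 0 1> <2 0 2> <2 2 1> <2 2 2>}
PSO: 12 outcomes — {<0 0 0> <0 0 1> <0 0 2> <0 2 0> <0 2 1> <0 2 2> <2 0 0> <2 0 1> <2 0 2> <2 2 0> <2 2 1> <2 2 2>}
target <0 2 0> ∈ {PSO}

SC:no TSO:no PSO:yes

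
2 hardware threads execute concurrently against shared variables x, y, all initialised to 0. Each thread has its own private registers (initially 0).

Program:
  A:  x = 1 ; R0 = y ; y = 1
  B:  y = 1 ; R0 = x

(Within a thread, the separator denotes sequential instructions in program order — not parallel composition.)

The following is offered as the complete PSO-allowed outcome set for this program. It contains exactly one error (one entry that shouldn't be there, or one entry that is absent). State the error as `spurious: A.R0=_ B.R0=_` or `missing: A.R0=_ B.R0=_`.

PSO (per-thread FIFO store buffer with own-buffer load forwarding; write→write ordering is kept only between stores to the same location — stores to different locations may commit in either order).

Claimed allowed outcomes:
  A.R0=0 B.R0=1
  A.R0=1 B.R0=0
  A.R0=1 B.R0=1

missing: A.R0=0 B.R0=0

outcome vector order: (A.R0,B.R0)
[PSO] allowed = {00, 01, 10, 11}
PSO∖claimed = {00}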